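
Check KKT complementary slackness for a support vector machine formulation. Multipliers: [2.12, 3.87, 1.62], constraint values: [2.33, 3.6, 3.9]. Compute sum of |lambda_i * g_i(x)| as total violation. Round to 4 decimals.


KKT complementary slackness check:
lambda_1 * g_1 = 2.12 * 2.33 = 4.9396
lambda_2 * g_2 = 3.87 * 3.6 = 13.932
lambda_3 * g_3 = 1.62 * 3.9 = 6.318
Total violation = 4.9396 + 13.932 + 6.318 = 25.1896


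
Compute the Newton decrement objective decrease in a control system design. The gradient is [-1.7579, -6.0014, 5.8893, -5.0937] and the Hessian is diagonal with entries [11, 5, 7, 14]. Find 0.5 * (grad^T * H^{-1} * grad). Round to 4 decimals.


Step 1: H is diagonal, so H^(-1) * g = [-0.1598, -1.2003, 0.8413, -0.3638].
Step 2: g^T H^(-1) g = sum_i g_i^2 / H_ii
  = (-1.7579)^2/11 + (-6.0014)^2/5 + (5.8893)^2/7 + (-5.0937)^2/14
  = 0.2809 + 7.2034 + 4.9548 + 1.8533 = 14.2924
Step 3: Objective decrease = 0.5 * g^T H^(-1) g = 7.1462


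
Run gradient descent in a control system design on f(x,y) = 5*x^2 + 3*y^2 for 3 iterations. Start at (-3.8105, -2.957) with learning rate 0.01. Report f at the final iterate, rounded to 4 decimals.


Gradient descent on f(x,y) = 5*x^2 + 3*y^2.
Starting point: (-3.8105, -2.957), alpha = 0.01
Step 1: grad_x = 2*5*-3.8105 = -38.105, grad_y = 2*3*-2.957 = -17.742
  x_1 = -3.8105 - 0.01*-38.105 = -3.4295
  y_1 = -2.957 - 0.01*-17.742 = -2.7796
Step 2: grad_x = 2*5*-3.4295 = -34.2945, grad_y = 2*3*-2.7796 = -16.6775
  x_2 = -3.4295 - 0.01*-34.2945 = -3.0865
  y_2 = -2.7796 - 0.01*-16.6775 = -2.6128
Step 3: grad_x = 2*5*-3.0865 = -30.8651, grad_y = 2*3*-2.6128 = -15.6768
  x_3 = -3.0865 - 0.01*-30.8651 = -2.7779
  y_3 = -2.6128 - 0.01*-15.6768 = -2.456
f(-2.7779, -2.456) = 5*(-2.7779)^2 + 3*(-2.456)^2 = 56.6787


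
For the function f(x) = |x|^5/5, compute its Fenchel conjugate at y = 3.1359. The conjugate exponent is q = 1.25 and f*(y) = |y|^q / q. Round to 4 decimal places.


The conjugate exponent q satisfies 1/p + 1/q = 1.
p = 5, so q = 5/(5 - 1) = 1.25
|y|^q = 3.1359^1.25 = 4.173
f*(3.1359) = 4.173 / 1.25 = 3.3384


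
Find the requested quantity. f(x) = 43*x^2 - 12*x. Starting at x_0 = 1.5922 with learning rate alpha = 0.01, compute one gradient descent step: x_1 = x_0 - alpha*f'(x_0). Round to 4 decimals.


We compute the gradient at x_0 and apply the update.
f'(x) = 86*x - 12
f'(1.5922) = 86*1.5922 - 12 = 124.9292
x_1 = 1.5922 - 0.01*124.9292 = 0.3429


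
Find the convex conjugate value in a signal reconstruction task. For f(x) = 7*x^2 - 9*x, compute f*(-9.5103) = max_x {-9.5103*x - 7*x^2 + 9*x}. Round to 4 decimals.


f*(y) = sup_x {y*x - a*x^2 - b*x} = sup_x {(y-b)*x - a*x^2}
FOC: (y - b) - 2a*x = 0 => x* = (y - b)/(2a)
x* = (-9.5103 + 9)/(2*7) = -0.0365
f*(-9.5103) = (y-b)^2/(4a) = (-9.5103 + 9)^2/(4*7)
= 0.2604/28 = 0.0093


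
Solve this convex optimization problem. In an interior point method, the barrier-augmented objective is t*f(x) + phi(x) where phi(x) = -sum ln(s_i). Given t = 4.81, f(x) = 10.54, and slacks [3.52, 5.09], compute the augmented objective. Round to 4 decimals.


Step 1: Compute log-barrier.
ln values: [1.2585, 1.6273]
phi = -(1.2585 + 1.6273) = -2.8857
Step 2: Compute augmented objective.
t*f(x) = 4.81*10.54 = 50.6974
Total = 50.6974 - 2.8857 = 47.8117


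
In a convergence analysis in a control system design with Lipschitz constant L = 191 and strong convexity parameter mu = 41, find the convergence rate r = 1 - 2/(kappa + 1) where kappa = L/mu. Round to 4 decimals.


Step 1: Compute the condition number.
kappa = L/mu = 191/41 = 4.6585
Step 2: Compute the convergence rate.
r = 1 - 2/(kappa + 1) = 1 - 2*mu/(L + mu) = (L - mu)/(L + mu) = 150/232 = 0.6466


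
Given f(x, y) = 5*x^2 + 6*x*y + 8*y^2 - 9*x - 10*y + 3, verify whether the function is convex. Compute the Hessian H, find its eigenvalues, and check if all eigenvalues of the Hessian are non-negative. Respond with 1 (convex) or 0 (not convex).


The Hessian of f(x,y) = 5*x^2 + 6*x*y + 8*y^2 - 9*x - 10*y + 3 is:
H = [[10, 6], [6, 16]]
Trace = 10 + 16 = 26
Determinant = 10*16 - (6)^2 = 124
Discriminant = (26)^2 - 4*124 = 180.0
Eigenvalues: lambda_1 = 6.2918, lambda_2 = 19.7082
The function is convex.

1


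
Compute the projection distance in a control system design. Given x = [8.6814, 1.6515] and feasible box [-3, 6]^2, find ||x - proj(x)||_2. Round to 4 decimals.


Project each component onto [-3, 6].
clip(8.6814) = 6.0, clip(1.6515) = 1.6515
Projection = [6.0, 1.6515]
Squared diffs: [7.1899, 0.0]
Distance = sqrt(7.1899) = 2.6814


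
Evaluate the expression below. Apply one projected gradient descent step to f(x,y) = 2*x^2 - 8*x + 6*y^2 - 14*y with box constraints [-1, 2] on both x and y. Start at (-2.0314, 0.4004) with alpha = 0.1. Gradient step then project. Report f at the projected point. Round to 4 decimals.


Step 1: Compute gradient at (-2.0314, 0.4004).
grad_x = 2*2*-2.0314 - 8 = -16.1256
grad_y = 2*6*0.4004 - 14 = -9.1952
Step 2: Gradient step.
x_raw = -2.0314 - 0.1*-16.1256 = -0.4188
y_raw = 0.4004 - 0.1*-9.1952 = 1.3199
Step 3: Project onto [-1, 2].
x_proj = clip(-0.4188) = -0.4188
y_proj = clip(1.3199) = 1.3199
Step 4: Evaluate f.
f(-0.4188, 1.3199) = -4.3242


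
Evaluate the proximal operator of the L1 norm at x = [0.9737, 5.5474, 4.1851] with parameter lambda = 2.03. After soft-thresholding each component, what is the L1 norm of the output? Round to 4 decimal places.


Soft-thresholding with lambda = 2.03:
prox(0.9737) = sign(0.9737)*max(|0.9737| - 2.03, 0) = 0.0
prox(5.5474) = sign(5.5474)*max(|5.5474| - 2.03, 0) = 3.5174
prox(4.1851) = sign(4.1851)*max(|4.1851| - 2.03, 0) = 2.1551
prox(x) = [0.0, 3.5174, 2.1551]
||prox(x)||_1 = 0.0 + 3.5174 + 2.1551 = 5.6725


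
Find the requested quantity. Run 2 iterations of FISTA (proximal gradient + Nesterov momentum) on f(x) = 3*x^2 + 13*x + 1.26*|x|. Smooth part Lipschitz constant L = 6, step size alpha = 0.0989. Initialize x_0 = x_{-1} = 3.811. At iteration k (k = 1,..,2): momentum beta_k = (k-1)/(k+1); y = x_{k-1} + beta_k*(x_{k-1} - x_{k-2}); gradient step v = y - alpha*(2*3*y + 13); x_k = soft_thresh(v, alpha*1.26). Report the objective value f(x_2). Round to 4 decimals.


FISTA on f(x) = 3*x^2 + 13*x + 1.26*|x|
L = 6, alpha = 0.0989
Iteration 1: beta = 0.0, y = 3.811 + 0.0*(3.811 - 3.811) = 3.811
  grad(y) = 35.866, v = y - alpha*grad = 0.2639
  prox(v) = soft_thresh(0.2639, 0.1246) = 0.1392
Iteration 2: beta = 0.3333, y = 0.1392 + 0.3333*(0.1392 - 3.811) = -1.0847
  grad(y) = 6.4919, v = y - alpha*grad = -1.7267
  prox(v) = soft_thresh(-1.7267, 0.1246) = -1.6021
f(x_2) = 3*(-1.6021)^2 + 13*(-1.6021) + 1.26*|-1.6021| = -11.1085


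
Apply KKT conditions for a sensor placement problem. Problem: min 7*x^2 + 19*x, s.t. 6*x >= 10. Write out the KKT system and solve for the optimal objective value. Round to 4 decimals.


Step 1: Try lambda = 0 (constraint inactive).
x_unc = -19/(2*7) = -1.3571
Check: 6*-1.3571 = -8.1426 < 10 -- violated!
Step 2: Constraint must be active: 6*x = 10
x* = 10/6 = 5/3 = 1.6667 (rounded; the exact value 5/3 is used below)
lambda = (2*7*(5/3) + 19)/6 = 7.0556
Step 3: Compute optimal value.
f(x*) = 7*(5/3)^2 + 19*(5/3) = 51.1111


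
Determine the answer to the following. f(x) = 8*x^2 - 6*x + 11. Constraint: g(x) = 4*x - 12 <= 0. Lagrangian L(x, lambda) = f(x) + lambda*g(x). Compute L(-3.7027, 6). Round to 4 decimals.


Step 1: Evaluate f(x).
f(-3.7027) = 8*(-3.7027)^2 - 6*(-3.7027) + 11 = 142.8961
Step 2: Evaluate g(x).
g(-3.7027) = 4*-3.7027 - 12 = -26.8108
Step 3: Compute Lagrangian.
L = 142.8961 + 6*-26.8108 = -17.9687


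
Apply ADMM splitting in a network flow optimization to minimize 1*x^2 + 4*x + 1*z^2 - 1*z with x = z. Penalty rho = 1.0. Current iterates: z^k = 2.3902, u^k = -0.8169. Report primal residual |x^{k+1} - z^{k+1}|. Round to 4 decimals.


ADMM iteration with rho = 1.0, z^k = 2.3902, u^k = -0.8169
Step 1: x-update.
Minimize 1*x^2 + 4*x + (1.0/2)*(x - 2.3902 - 0.8169)^2
FOC: (2*1 + 1.0)*x = -4 + 1.0*(2.3902 + 0.8169)
x^{k+1} = -0.2643
Step 2: z-update.
Minimize 1*z^2 - 1*z + (1.0/2)*(-0.2643 - z - 0.8169)^2
FOC: (2*1 + 1.0)*z = 1 + 1.0*(-0.2643 - 0.8169)
z^{k+1} = -0.0271
Step 3: u-update.
u^{k+1} = -0.8169 - 0.2643 + 0.0271 = -1.0541
Step 4: Primal residual = |-0.2643 + 0.0271| = 0.2372


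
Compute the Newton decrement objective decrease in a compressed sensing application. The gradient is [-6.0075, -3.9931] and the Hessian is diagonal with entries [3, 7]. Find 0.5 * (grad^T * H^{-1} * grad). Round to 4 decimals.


Step 1: H is diagonal, so H^(-1) * g = [-2.0025, -0.5704].
Step 2: g^T H^(-1) g = sum_i g_i^2 / H_ii
  = (-6.0075)^2/3 + (-3.9931)^2/7
  = 12.03 + 2.2778 = 14.3079
Step 3: Objective decrease = 0.5 * g^T H^(-1) g = 7.1539


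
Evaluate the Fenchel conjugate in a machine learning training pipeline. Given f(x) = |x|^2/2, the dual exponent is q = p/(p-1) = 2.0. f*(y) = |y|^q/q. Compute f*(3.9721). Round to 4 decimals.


The conjugate exponent q satisfies 1/p + 1/q = 1.
p = 2, so q = 2/(2 - 1) = 2.0
|y|^q = 3.9721^2.0 = 15.7776
f*(3.9721) = 15.7776 / 2.0 = 7.8888


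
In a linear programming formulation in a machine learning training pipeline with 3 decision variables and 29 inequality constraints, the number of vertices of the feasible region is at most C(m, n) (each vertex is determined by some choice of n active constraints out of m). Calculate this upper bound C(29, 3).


Each vertex corresponds to some choice of n active constraints out of m, so the number of vertices is at most C(m, n) = m! / (n!(m-n)!).
m = 29, n = 3
Numerator: 29 * 28 * 27
Denominator: 3! = 6
C(29, 3) = 3654


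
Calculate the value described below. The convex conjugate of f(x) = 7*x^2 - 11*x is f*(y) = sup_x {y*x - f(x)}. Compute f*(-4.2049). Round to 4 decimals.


f*(y) = sup_x {y*x - a*x^2 - b*x} = sup_x {(y-b)*x - a*x^2}
FOC: (y - b) - 2a*x = 0 => x* = (y - b)/(2a)
x* = (-4.2049 + 11)/(2*7) = 0.4854
f*(-4.2049) = (y-b)^2/(4a) = (-4.2049 + 11)^2/(4*7)
= 46.1734/28 = 1.649


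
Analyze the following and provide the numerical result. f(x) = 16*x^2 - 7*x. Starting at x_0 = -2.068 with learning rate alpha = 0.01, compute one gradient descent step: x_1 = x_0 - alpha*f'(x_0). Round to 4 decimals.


We compute the gradient at x_0 and apply the update.
f'(x) = 32*x - 7
f'(-2.068) = 32*-2.068 - 7 = -73.176
x_1 = -2.068 - 0.01*-73.176 = -1.3362


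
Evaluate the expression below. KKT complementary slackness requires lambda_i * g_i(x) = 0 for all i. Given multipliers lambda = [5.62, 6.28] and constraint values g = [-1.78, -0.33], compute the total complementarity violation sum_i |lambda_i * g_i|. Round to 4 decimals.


KKT complementary slackness check:
lambda_1 * g_1 = 5.62 * -1.78 = -10.0036
lambda_2 * g_2 = 6.28 * -0.33 = -2.0724
Total violation = 10.0036 + 2.0724 = 12.076


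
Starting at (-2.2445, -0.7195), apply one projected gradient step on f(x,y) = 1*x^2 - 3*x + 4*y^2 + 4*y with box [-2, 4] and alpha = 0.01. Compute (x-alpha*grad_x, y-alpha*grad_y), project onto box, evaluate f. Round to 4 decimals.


Step 1: Compute gradient at (-2.2445, -0.7195).
grad_x = 2*1*-2.2445 - 3 = -7.489
grad_y = 2*4*-0.7195 + 4 = -1.756
Step 2: Gradient step.
x_raw = -2.2445 - 0.01*-7.489 = -2.1696
y_raw = -0.7195 - 0.01*-1.756 = -0.7019
Step 3: Project onto [-2, 4].
x_proj = clip(-2.1696) = -2.0
y_proj = clip(-0.7019) = -0.7019
Step 4: Evaluate f.
f(-2.0, -0.7019) = 9.1631


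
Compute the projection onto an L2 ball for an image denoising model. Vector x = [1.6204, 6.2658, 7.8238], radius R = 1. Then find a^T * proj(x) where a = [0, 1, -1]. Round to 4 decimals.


Step 1: Compute ||x|| (intermediates to 6 decimals).
||x|| = sqrt(1.6204^2 + 6.2658^2 + 7.8238^2) = 10.153708
Step 2: Project.
Since ||x|| > R, scale = R/||x|| = 1/10.153708 = 0.098486, proj(x) = scale * x
proj(x) = [0.159587, 0.617094, 0.770535]
Step 3: Dot product.
a^T * proj(x) = 0*0.159587 + 1*0.617094 - 1*0.770535 = -0.1534


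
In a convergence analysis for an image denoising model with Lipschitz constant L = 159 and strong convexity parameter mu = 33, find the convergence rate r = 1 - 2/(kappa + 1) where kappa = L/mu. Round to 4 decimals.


Step 1: Compute the condition number.
kappa = L/mu = 159/33 = 4.8182
Step 2: Compute the convergence rate.
r = 1 - 2/(kappa + 1) = 1 - 2*mu/(L + mu) = (L - mu)/(L + mu) = 126/192 = 0.6563


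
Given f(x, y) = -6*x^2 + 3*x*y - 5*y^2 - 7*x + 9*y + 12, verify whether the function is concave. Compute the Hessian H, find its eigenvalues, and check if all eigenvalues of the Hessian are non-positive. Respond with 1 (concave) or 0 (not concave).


The Hessian of f(x,y) = -6*x^2 + 3*x*y - 5*y^2 - 7*x + 9*y + 12 is:
H = [[-12, 3], [3, -10]]
Trace = -12 - 10 = -22
Determinant = -12*-10 - (3)^2 = 111
Discriminant = (-22)^2 - 4*111 = 40.0
Eigenvalues: lambda_1 = -14.1623, lambda_2 = -7.8377
The function is concave.

1


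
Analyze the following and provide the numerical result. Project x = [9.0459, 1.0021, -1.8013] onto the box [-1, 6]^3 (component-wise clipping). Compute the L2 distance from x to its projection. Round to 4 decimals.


Project each component onto [-1, 6].
clip(9.0459) = 6.0, clip(1.0021) = 1.0021, clip(-1.8013) = -1.0
Projection = [6.0, 1.0021, -1.0]
Squared diffs: [9.2775, 0.0, 0.6421]
Distance = sqrt(9.9196) = 3.1495


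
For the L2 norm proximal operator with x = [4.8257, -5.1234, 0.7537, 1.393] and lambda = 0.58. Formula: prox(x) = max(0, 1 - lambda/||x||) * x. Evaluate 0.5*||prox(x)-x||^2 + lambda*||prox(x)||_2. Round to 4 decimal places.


Step 1: Compute ||x||.
||x|| = 7.2142
Step 2: Compute scaling factor.
scale = max(0, 1 - 0.58/7.2142) = 0.9196
Step 3: prox(x) = [4.4377, -4.7115, 0.6931, 1.281]
||prox(x)|| = 6.6342
Step 4: Proximal objective.
0.5*||prox-x||^2 = 0.1682
lambda*||prox|| = 3.8478
Total = 4.0161


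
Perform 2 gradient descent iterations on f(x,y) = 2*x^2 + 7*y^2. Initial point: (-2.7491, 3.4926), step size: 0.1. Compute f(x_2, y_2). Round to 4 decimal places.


Gradient descent on f(x,y) = 2*x^2 + 7*y^2.
Starting point: (-2.7491, 3.4926), alpha = 0.1
Step 1: grad_x = 2*2*-2.7491 = -10.9964, grad_y = 2*7*3.4926 = 48.8964
  x_1 = -2.7491 - 0.1*-10.9964 = -1.6495
  y_1 = 3.4926 - 0.1*48.8964 = -1.397
Step 2: grad_x = 2*2*-1.6495 = -6.5978, grad_y = 2*7*-1.397 = -19.5586
  x_2 = -1.6495 - 0.1*-6.5978 = -0.9897
  y_2 = -1.397 - 0.1*-19.5586 = 0.5588
f(-0.9897, 0.5588) = 2*(-0.9897)^2 + 7*0.5588^2 = 4.1448


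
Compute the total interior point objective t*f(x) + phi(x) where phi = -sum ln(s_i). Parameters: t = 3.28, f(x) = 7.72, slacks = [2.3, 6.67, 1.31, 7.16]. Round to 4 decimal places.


Step 1: Compute log-barrier.
ln values: [0.8329, 1.8976, 0.27, 1.9685]
phi = -(0.8329 + 1.8976 + 0.27 + 1.9685) = -4.9691
Step 2: Compute augmented objective.
t*f(x) = 3.28*7.72 = 25.3216
Total = 25.3216 - 4.9691 = 20.3525


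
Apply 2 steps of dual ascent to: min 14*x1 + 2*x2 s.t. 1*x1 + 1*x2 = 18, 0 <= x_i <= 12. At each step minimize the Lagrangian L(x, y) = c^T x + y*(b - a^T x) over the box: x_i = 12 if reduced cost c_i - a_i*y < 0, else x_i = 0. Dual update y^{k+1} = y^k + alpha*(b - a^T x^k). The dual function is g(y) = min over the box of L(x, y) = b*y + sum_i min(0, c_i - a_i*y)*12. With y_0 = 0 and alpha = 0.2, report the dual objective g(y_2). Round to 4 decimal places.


Dual ascent for LP: min 14*x1 + 2*x2, 1*x1 + 1*x2 = 18, 0 <= x_i <= 12
Step 1: y^k = 0.0, reduced costs: (14.0, 2.0)
  x^k = (0.0, 0.0), subgradient = b - a^T x = 18.0
  y^{k+1} = 0.0 + 0.2*18.0 = 3.6
Step 2: y^k = 3.6, reduced costs: (10.4, -1.6)
  x^k = (0.0, 12.0), subgradient = b - a^T x = 6.0
  y^{k+1} = 3.6 + 0.2*6.0 = 4.8
Dual objective at y_2 = 4.8: reduced costs (9.2, -2.8), box minimizer x = (0.0, 12.0)
g(y_2) = b*y + (c1 - a1*y)*x1 + (c2 - a2*y)*x2 = 18*4.8 + 9.2*0.0 + (-2.8)*12.0 = 86.4 + 0.0 - 33.6 = 52.8


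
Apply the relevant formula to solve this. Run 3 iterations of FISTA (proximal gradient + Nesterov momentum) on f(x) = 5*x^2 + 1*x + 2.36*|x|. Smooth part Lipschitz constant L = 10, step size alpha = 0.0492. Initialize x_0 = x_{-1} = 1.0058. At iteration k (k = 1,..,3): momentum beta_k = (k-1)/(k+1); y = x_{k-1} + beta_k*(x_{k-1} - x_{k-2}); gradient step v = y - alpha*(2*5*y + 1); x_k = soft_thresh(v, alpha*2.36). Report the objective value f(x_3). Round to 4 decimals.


FISTA on f(x) = 5*x^2 + 1*x + 2.36*|x|
L = 10, alpha = 0.0492
Iteration 1: beta = 0.0, y = 1.0058 + 0.0*(1.0058 - 1.0058) = 1.0058
  grad(y) = 11.058, v = y - alpha*grad = 0.4617
  prox(v) = soft_thresh(0.4617, 0.1161) = 0.3456
Iteration 2: beta = 0.3333, y = 0.3456 + 0.3333*(0.3456 - 1.0058) = 0.1256
  grad(y) = 2.2558, v = y - alpha*grad = 0.0146
  prox(v) = soft_thresh(0.0146, 0.1161) = 0.0
Iteration 3: beta = 0.5, y = 0.0 + 0.5*(0.0 - 0.3456) = -0.1728
  grad(y) = -0.7282, v = y - alpha*grad = -0.137
  prox(v) = soft_thresh(-0.137, 0.1161) = -0.0209
f(x_3) = 5*(-0.0209)^2 + 1*(-0.0209) + 2.36*|-0.0209| = 0.0306


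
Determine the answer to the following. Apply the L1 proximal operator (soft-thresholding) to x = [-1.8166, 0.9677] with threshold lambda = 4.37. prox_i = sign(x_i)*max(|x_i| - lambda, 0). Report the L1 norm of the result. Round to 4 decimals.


Soft-thresholding with lambda = 4.37:
prox(-1.8166) = sign(-1.8166)*max(|-1.8166| - 4.37, 0) = 0.0
prox(0.9677) = sign(0.9677)*max(|0.9677| - 4.37, 0) = 0.0
prox(x) = [0.0, 0.0]
||prox(x)||_1 = 0.0 + 0.0 = 0.0


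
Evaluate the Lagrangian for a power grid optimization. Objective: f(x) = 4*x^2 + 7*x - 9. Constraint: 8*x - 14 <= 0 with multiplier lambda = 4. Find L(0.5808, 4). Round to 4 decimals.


Step 1: Evaluate f(x).
f(0.5808) = 4*0.5808^2 + 7*0.5808 - 9 = -3.5851
Step 2: Evaluate g(x).
g(0.5808) = 8*0.5808 - 14 = -9.3536
Step 3: Compute Lagrangian.
L = -3.5851 + 4*-9.3536 = -40.9995


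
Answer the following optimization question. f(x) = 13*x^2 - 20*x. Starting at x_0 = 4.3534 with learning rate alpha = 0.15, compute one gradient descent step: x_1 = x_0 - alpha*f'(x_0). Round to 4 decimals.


We compute the gradient at x_0 and apply the update.
f'(x) = 26*x - 20
f'(4.3534) = 26*4.3534 - 20 = 93.1884
x_1 = 4.3534 - 0.15*93.1884 = -9.6249


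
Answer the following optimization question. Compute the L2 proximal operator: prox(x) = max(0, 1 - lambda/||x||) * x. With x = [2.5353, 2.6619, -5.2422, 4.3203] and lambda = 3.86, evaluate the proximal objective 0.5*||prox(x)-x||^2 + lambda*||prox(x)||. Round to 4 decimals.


Step 1: Compute ||x||.
||x|| = 7.7239
Step 2: Compute scaling factor.
scale = max(0, 1 - 3.86/7.7239) = 0.5003
Step 3: prox(x) = [1.2683, 1.3316, -2.6224, 2.1612]
||prox(x)|| = 3.8639
Step 4: Proximal objective.
0.5*||prox-x||^2 = 7.4498
lambda*||prox|| = 14.9147
Total = 22.3646


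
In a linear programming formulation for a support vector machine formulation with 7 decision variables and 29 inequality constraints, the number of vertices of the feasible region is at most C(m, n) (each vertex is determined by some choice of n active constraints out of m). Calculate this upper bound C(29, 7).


Each vertex corresponds to some choice of n active constraints out of m, so the number of vertices is at most C(m, n) = m! / (n!(m-n)!).
m = 29, n = 7
Numerator: 29 * 28 * 27 * 26 * 25 * 24 * 23
Denominator: 7! = 5040
C(29, 7) = 1560780


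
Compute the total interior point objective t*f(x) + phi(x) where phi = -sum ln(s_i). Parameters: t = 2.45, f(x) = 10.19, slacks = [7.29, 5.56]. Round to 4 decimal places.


Step 1: Compute log-barrier.
ln values: [1.9865, 1.7156]
phi = -(1.9865 + 1.7156) = -3.7021
Step 2: Compute augmented objective.
t*f(x) = 2.45*10.19 = 24.9655
Total = 24.9655 - 3.7021 = 21.2634


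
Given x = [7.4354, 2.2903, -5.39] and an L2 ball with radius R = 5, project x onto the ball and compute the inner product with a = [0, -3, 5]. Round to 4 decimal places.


Step 1: Compute ||x|| (intermediates to 6 decimals).
||x|| = sqrt(7.4354^2 + 2.2903^2 + (-5.39)^2) = 9.464816
Step 2: Project.
Since ||x|| > R, scale = R/||x|| = 5/9.464816 = 0.528272, proj(x) = scale * x
proj(x) = [3.927914, 1.209901, -2.847386]
Step 3: Dot product.
a^T * proj(x) = 0*3.927914 - 3*1.209901 + 5*(-2.847386) = -17.8666


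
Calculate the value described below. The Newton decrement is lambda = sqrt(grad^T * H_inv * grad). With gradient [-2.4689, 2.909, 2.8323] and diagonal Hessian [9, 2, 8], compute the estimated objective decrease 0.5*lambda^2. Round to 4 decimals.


Step 1: H is diagonal, so H^(-1) * g = [-0.2743, 1.4545, 0.354].
Step 2: g^T H^(-1) g = sum_i g_i^2 / H_ii
  = (-2.4689)^2/9 + (2.909)^2/2 + (2.8323)^2/8
  = 0.6773 + 4.2311 + 1.0027 = 5.9112
Step 3: Objective decrease = 0.5 * g^T H^(-1) g = 2.9556


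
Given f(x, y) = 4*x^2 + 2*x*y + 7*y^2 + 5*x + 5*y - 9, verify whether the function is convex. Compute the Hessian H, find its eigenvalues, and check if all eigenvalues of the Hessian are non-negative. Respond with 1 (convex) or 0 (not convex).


The Hessian of f(x,y) = 4*x^2 + 2*x*y + 7*y^2 + 5*x + 5*y - 9 is:
H = [[8, 2], [2, 14]]
Trace = 8 + 14 = 22
Determinant = 8*14 - (2)^2 = 108
Discriminant = (22)^2 - 4*108 = 52.0
Eigenvalues: lambda_1 = 7.3944, lambda_2 = 14.6056
The function is convex.

1


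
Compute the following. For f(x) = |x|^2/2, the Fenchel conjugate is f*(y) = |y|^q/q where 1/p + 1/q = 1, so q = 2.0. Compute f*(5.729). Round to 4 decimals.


The conjugate exponent q satisfies 1/p + 1/q = 1.
p = 2, so q = 2/(2 - 1) = 2.0
|y|^q = 5.729^2.0 = 32.8214
f*(5.729) = 32.8214 / 2.0 = 16.4107


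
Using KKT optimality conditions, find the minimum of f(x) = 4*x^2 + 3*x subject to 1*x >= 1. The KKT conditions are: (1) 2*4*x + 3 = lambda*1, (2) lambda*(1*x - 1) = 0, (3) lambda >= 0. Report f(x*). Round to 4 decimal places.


Step 1: Try lambda = 0 (constraint inactive).
x_unc = -3/(2*4) = -0.375
Check: 1*-0.375 = -0.375 < 1 -- violated!
Step 2: Constraint must be active: 1*x = 1
x* = 1/1 = 1.0
lambda = (2*4*1.0 + 3)/1 = 11.0
Step 3: Compute optimal value.
f(x*) = 4*1.0^2 + 3*1.0 = 7.0


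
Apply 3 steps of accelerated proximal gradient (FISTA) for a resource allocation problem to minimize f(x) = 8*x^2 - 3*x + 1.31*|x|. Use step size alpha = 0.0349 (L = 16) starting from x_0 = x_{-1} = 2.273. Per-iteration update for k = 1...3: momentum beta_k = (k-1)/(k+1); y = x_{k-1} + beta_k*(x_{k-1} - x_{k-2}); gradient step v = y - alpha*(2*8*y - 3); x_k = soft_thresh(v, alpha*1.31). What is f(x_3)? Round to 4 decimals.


FISTA on f(x) = 8*x^2 - 3*x + 1.31*|x|
L = 16, alpha = 0.0349
Iteration 1: beta = 0.0, y = 2.273 + 0.0*(2.273 - 2.273) = 2.273
  grad(y) = 33.368, v = y - alpha*grad = 1.1085
  prox(v) = soft_thresh(1.1085, 0.0457) = 1.0627
Iteration 2: beta = 0.3333, y = 1.0627 + 0.3333*(1.0627 - 2.273) = 0.6593
  grad(y) = 7.5491, v = y - alpha*grad = 0.3959
  prox(v) = soft_thresh(0.3959, 0.0457) = 0.3501
Iteration 3: beta = 0.5, y = 0.3501 + 0.5*(0.3501 - 1.0627) = -0.0062
  grad(y) = -3.0987, v = y - alpha*grad = 0.102
  prox(v) = soft_thresh(0.102, 0.0457) = 0.0563
f(x_3) = 8*0.0563^2 - 3*0.0563 + 1.31*|0.0563| = -0.0698


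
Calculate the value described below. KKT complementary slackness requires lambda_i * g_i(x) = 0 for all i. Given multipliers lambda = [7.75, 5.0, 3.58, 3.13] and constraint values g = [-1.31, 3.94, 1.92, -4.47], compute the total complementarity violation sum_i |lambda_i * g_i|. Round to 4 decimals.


KKT complementary slackness check:
lambda_1 * g_1 = 7.75 * -1.31 = -10.1525
lambda_2 * g_2 = 5.0 * 3.94 = 19.7
lambda_3 * g_3 = 3.58 * 1.92 = 6.8736
lambda_4 * g_4 = 3.13 * -4.47 = -13.9911
Total violation = 10.1525 + 19.7 + 6.8736 + 13.9911 = 50.7172


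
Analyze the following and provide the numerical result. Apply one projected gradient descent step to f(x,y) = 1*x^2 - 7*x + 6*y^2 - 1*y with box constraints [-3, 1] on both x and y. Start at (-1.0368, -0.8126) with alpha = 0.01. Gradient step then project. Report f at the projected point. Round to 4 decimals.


Step 1: Compute gradient at (-1.0368, -0.8126).
grad_x = 2*1*-1.0368 - 7 = -9.0736
grad_y = 2*6*-0.8126 - 1 = -10.7512
Step 2: Gradient step.
x_raw = -1.0368 - 0.01*-9.0736 = -0.9461
y_raw = -0.8126 - 0.01*-10.7512 = -0.7051
Step 3: Project onto [-3, 1].
x_proj = clip(-0.9461) = -0.9461
y_proj = clip(-0.7051) = -0.7051
Step 4: Evaluate f.
f(-0.9461, -0.7051) = 11.2055


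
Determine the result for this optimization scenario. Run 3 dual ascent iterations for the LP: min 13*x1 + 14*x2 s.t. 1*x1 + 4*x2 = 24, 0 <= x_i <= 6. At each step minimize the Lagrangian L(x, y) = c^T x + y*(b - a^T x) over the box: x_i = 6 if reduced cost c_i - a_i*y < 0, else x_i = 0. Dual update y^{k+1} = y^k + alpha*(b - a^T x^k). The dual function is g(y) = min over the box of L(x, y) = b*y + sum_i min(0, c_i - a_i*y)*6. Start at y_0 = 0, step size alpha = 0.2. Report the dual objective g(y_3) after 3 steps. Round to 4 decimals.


Dual ascent for LP: min 13*x1 + 14*x2, 1*x1 + 4*x2 = 24, 0 <= x_i <= 6
Step 1: y^k = 0.0, reduced costs: (13.0, 14.0)
  x^k = (0.0, 0.0), subgradient = b - a^T x = 24.0
  y^{k+1} = 0.0 + 0.2*24.0 = 4.8
Step 2: y^k = 4.8, reduced costs: (8.2, -5.2)
  x^k = (0.0, 6.0), subgradient = b - a^T x = 0.0
  y^{k+1} = 4.8 + 0.2*0.0 = 4.8
Step 3: y^k = 4.8, reduced costs: (8.2, -5.2)
  x^k = (0.0, 6.0), subgradient = b - a^T x = 0.0
  y^{k+1} = 4.8 + 0.2*0.0 = 4.8
Dual objective at y_3 = 4.8: reduced costs (8.2, -5.2), box minimizer x = (0.0, 6.0)
g(y_3) = b*y + (c1 - a1*y)*x1 + (c2 - a2*y)*x2 = 24*4.8 + 8.2*0.0 + (-5.2)*6.0 = 115.2 + 0.0 - 31.2 = 84.0


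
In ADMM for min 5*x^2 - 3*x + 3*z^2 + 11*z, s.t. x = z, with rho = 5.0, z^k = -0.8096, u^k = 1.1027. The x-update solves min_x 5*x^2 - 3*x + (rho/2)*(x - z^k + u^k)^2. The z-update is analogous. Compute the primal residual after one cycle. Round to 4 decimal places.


ADMM iteration with rho = 5.0, z^k = -0.8096, u^k = 1.1027
Step 1: x-update.
Minimize 5*x^2 - 3*x + (5.0/2)*(x + 0.8096 + 1.1027)^2
FOC: (2*5 + 5.0)*x = 3 + 5.0*(-0.8096 - 1.1027)
x^{k+1} = -0.4374
Step 2: z-update.
Minimize 3*z^2 + 11*z + (5.0/2)*(-0.4374 - z + 1.1027)^2
FOC: (2*3 + 5.0)*z = -11 + 5.0*(-0.4374 + 1.1027)
z^{k+1} = -0.6976
Step 3: u-update.
u^{k+1} = 1.1027 - 0.4374 + 0.6976 = 1.3629
Step 4: Primal residual = |-0.4374 + 0.6976| = 0.2602


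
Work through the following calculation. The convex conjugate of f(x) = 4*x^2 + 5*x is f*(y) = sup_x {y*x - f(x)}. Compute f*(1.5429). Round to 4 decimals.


f*(y) = sup_x {y*x - a*x^2 - b*x} = sup_x {(y-b)*x - a*x^2}
FOC: (y - b) - 2a*x = 0 => x* = (y - b)/(2a)
x* = (1.5429 - 5)/(2*4) = -0.4321
f*(1.5429) = (y-b)^2/(4a) = (1.5429 - 5)^2/(4*4)
= 11.9515/16 = 0.747


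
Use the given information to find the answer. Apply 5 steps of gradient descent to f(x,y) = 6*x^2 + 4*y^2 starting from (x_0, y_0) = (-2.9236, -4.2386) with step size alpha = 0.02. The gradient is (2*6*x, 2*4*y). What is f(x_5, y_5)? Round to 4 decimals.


Gradient descent on f(x,y) = 6*x^2 + 4*y^2.
Starting point: (-2.9236, -4.2386), alpha = 0.02
Step 1: grad_x = 2*6*-2.9236 = -35.0832, grad_y = 2*4*-4.2386 = -33.9088
  x_1 = -2.9236 - 0.02*-35.0832 = -2.2219
  y_1 = -4.2386 - 0.02*-33.9088 = -3.5604
Step 2: grad_x = 2*6*-2.2219 = -26.6632, grad_y = 2*4*-3.5604 = -28.4834
  x_2 = -2.2219 - 0.02*-26.6632 = -1.6887
  y_2 = -3.5604 - 0.02*-28.4834 = -2.9908
Step 3: grad_x = 2*6*-1.6887 = -20.2641, grad_y = 2*4*-2.9908 = -23.926
  x_3 = -1.6887 - 0.02*-20.2641 = -1.2834
  y_3 = -2.9908 - 0.02*-23.926 = -2.5122
Step 4: grad_x = 2*6*-1.2834 = -15.4007, grad_y = 2*4*-2.5122 = -20.0979
  x_4 = -1.2834 - 0.02*-15.4007 = -0.9754
  y_4 = -2.5122 - 0.02*-20.0979 = -2.1103
Step 5: grad_x = 2*6*-0.9754 = -11.7045, grad_y = 2*4*-2.1103 = -16.8822
  x_5 = -0.9754 - 0.02*-11.7045 = -0.7413
  y_5 = -2.1103 - 0.02*-16.8822 = -1.7726
f(-0.7413, -1.7726) = 6*(-0.7413)^2 + 4*(-1.7726)^2 = 15.8659


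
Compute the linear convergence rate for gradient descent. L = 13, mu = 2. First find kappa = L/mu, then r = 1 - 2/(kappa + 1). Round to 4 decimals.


Step 1: Compute the condition number.
kappa = L/mu = 13/2 = 6.5
Step 2: Compute the convergence rate.
r = 1 - 2/(kappa + 1) = 1 - 2*mu/(L + mu) = (L - mu)/(L + mu) = 11/15 = 0.7333


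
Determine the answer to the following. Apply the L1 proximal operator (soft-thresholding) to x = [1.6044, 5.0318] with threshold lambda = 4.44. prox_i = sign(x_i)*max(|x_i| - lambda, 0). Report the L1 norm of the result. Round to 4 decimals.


Soft-thresholding with lambda = 4.44:
prox(1.6044) = sign(1.6044)*max(|1.6044| - 4.44, 0) = 0.0
prox(5.0318) = sign(5.0318)*max(|5.0318| - 4.44, 0) = 0.5918
prox(x) = [0.0, 0.5918]
||prox(x)||_1 = 0.0 + 0.5918 = 0.5918


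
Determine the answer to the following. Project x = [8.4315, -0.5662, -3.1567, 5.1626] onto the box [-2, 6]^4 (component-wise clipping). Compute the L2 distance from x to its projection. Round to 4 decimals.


Project each component onto [-2, 6].
clip(8.4315) = 6.0, clip(-0.5662) = -0.5662, clip(-3.1567) = -2.0, clip(5.1626) = 5.1626
Projection = [6.0, -0.5662, -2.0, 5.1626]
Squared diffs: [5.9122, 0.0, 1.338, 0.0]
Distance = sqrt(7.2502) = 2.6926


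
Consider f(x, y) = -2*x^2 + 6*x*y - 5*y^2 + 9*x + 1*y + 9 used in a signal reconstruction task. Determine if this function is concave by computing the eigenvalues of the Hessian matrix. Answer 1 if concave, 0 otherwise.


The Hessian of f(x,y) = -2*x^2 + 6*x*y - 5*y^2 + 9*x + 1*y + 9 is:
H = [[-4, 6], [6, -10]]
Trace = -4 - 10 = -14
Determinant = -4*-10 - (6)^2 = 4
Discriminant = (-14)^2 - 4*4 = 180.0
Eigenvalues: lambda_1 = -13.7082, lambda_2 = -0.2918
The function is concave.

1


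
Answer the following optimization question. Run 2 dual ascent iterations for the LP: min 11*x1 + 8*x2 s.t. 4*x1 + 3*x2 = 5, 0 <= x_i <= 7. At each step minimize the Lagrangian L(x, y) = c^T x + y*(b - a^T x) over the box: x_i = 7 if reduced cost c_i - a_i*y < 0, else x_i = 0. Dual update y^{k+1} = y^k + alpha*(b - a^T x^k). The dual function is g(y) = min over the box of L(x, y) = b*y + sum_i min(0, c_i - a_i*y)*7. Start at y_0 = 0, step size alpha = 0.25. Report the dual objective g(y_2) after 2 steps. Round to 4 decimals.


Dual ascent for LP: min 11*x1 + 8*x2, 4*x1 + 3*x2 = 5, 0 <= x_i <= 7
Step 1: y^k = 0.0, reduced costs: (11.0, 8.0)
  x^k = (0.0, 0.0), subgradient = b - a^T x = 5.0
  y^{k+1} = 0.0 + 0.25*5.0 = 1.25
Step 2: y^k = 1.25, reduced costs: (6.0, 4.25)
  x^k = (0.0, 0.0), subgradient = b - a^T x = 5.0
  y^{k+1} = 1.25 + 0.25*5.0 = 2.5
Dual objective at y_2 = 2.5: reduced costs (1.0, 0.5), box minimizer x = (0.0, 0.0)
g(y_2) = b*y + (c1 - a1*y)*x1 + (c2 - a2*y)*x2 = 5*2.5 + 1.0*0.0 + 0.5*0.0 = 12.5 + 0.0 + 0.0 = 12.5


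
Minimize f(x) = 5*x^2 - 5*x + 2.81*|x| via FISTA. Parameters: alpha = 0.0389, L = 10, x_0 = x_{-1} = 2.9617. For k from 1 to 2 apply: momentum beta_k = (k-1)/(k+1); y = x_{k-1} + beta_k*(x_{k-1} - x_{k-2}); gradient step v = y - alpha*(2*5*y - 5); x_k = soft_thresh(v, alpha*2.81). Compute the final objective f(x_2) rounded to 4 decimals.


FISTA on f(x) = 5*x^2 - 5*x + 2.81*|x|
L = 10, alpha = 0.0389
Iteration 1: beta = 0.0, y = 2.9617 + 0.0*(2.9617 - 2.9617) = 2.9617
  grad(y) = 24.617, v = y - alpha*grad = 2.0041
  prox(v) = soft_thresh(2.0041, 0.1093) = 1.8948
Iteration 2: beta = 0.3333, y = 1.8948 + 0.3333*(1.8948 - 2.9617) = 1.5392
  grad(y) = 10.3915, v = y - alpha*grad = 1.1349
  prox(v) = soft_thresh(1.1349, 0.1093) = 1.0256
f(x_2) = 5*1.0256^2 - 5*1.0256 + 2.81*|1.0256| = 3.0133


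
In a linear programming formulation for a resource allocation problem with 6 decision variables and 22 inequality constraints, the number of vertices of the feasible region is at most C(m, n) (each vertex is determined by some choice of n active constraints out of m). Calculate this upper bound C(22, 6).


Each vertex corresponds to some choice of n active constraints out of m, so the number of vertices is at most C(m, n) = m! / (n!(m-n)!).
m = 22, n = 6
Numerator: 22 * 21 * 20 * 19 * 18 * 17
Denominator: 6! = 720
C(22, 6) = 74613


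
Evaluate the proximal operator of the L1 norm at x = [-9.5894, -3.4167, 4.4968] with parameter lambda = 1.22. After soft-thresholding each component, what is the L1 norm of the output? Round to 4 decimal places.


Soft-thresholding with lambda = 1.22:
prox(-9.5894) = sign(-9.5894)*max(|-9.5894| - 1.22, 0) = -8.3694
prox(-3.4167) = sign(-3.4167)*max(|-3.4167| - 1.22, 0) = -2.1967
prox(4.4968) = sign(4.4968)*max(|4.4968| - 1.22, 0) = 3.2768
prox(x) = [-8.3694, -2.1967, 3.2768]
||prox(x)||_1 = 8.3694 + 2.1967 + 3.2768 = 13.8429


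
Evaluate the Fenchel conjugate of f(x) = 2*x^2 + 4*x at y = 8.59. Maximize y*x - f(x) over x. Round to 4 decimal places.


f*(y) = sup_x {y*x - a*x^2 - b*x} = sup_x {(y-b)*x - a*x^2}
FOC: (y - b) - 2a*x = 0 => x* = (y - b)/(2a)
x* = (8.59 - 4)/(2*2) = 1.1475
f*(8.59) = (y-b)^2/(4a) = (8.59 - 4)^2/(4*2)
= 21.0681/8 = 2.6335


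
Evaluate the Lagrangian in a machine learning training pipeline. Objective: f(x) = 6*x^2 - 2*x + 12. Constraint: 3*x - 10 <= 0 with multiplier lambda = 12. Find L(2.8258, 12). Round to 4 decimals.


Step 1: Evaluate f(x).
f(2.8258) = 6*2.8258^2 - 2*2.8258 + 12 = 54.2593
Step 2: Evaluate g(x).
g(2.8258) = 3*2.8258 - 10 = -1.5226
Step 3: Compute Lagrangian.
L = 54.2593 + 12*-1.5226 = 35.9881


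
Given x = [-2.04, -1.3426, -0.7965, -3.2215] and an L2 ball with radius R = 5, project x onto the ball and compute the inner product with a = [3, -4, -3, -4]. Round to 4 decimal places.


Step 1: Compute ||x|| (intermediates to 6 decimals).
||x|| = sqrt((-2.04)^2 + (-1.3426)^2 + (-0.7965)^2 + (-3.2215)^2) = 4.120273
Step 2: Project.
Since ||x|| <= R, proj = x (no scaling needed).
proj(x) = [-2.04, -1.3426, -0.7965, -3.2215]
Step 3: Dot product.
a^T * proj(x) = 3*(-2.04) - 4*(-1.3426) - 3*(-0.7965) - 4*(-3.2215) = 14.5259


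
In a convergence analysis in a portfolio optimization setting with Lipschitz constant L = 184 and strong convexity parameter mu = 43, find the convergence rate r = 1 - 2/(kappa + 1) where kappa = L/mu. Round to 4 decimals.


Step 1: Compute the condition number.
kappa = L/mu = 184/43 = 4.2791
Step 2: Compute the convergence rate.
r = 1 - 2/(kappa + 1) = 1 - 2*mu/(L + mu) = (L - mu)/(L + mu) = 141/227 = 0.6211


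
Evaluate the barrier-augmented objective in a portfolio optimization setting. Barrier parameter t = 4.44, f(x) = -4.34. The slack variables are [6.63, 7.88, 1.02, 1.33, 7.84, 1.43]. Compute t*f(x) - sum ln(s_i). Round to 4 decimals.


Step 1: Compute log-barrier.
ln values: [1.8916, 2.0643, 0.0198, 0.2852, 2.0592, 0.3577]
phi = -(1.8916 + 2.0643 + 0.0198 + 0.2852 + 2.0592 + 0.3577) = -6.6778
Step 2: Compute augmented objective.
t*f(x) = 4.44*-4.34 = -19.2696
Total = -19.2696 - 6.6778 = -25.9474


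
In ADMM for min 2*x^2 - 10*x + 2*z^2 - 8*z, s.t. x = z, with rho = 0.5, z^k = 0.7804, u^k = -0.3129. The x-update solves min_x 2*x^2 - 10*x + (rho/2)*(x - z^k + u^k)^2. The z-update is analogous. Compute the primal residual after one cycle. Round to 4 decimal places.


ADMM iteration with rho = 0.5, z^k = 0.7804, u^k = -0.3129
Step 1: x-update.
Minimize 2*x^2 - 10*x + (0.5/2)*(x - 0.7804 - 0.3129)^2
FOC: (2*2 + 0.5)*x = 10 + 0.5*(0.7804 + 0.3129)
x^{k+1} = 2.3437
Step 2: z-update.
Minimize 2*z^2 - 8*z + (0.5/2)*(2.3437 - z - 0.3129)^2
FOC: (2*2 + 0.5)*z = 8 + 0.5*(2.3437 - 0.3129)
z^{k+1} = 2.0034
Step 3: u-update.
u^{k+1} = -0.3129 + 2.3437 - 2.0034 = 0.0274
Step 4: Primal residual = |2.3437 - 2.0034| = 0.3403


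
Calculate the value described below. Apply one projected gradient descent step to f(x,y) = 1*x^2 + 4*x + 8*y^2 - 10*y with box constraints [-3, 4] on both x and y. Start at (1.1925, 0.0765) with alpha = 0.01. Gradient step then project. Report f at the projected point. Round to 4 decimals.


Step 1: Compute gradient at (1.1925, 0.0765).
grad_x = 2*1*1.1925 + 4 = 6.385
grad_y = 2*8*0.0765 - 10 = -8.776
Step 2: Gradient step.
x_raw = 1.1925 - 0.01*6.385 = 1.1287
y_raw = 0.0765 - 0.01*-8.776 = 0.1643
Step 3: Project onto [-3, 4].
x_proj = clip(1.1287) = 1.1287
y_proj = clip(0.1643) = 0.1643
Step 4: Evaluate f.
f(1.1287, 0.1643) = 4.3617


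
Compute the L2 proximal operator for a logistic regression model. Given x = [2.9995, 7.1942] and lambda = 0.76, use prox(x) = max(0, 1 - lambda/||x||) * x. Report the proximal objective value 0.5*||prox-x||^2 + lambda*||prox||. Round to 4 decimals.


Step 1: Compute ||x||.
||x|| = 7.7945
Step 2: Compute scaling factor.
scale = max(0, 1 - 0.76/7.7945) = 0.9025
Step 3: prox(x) = [2.707, 6.4927]
||prox(x)|| = 7.0345
Step 4: Proximal objective.
0.5*||prox-x||^2 = 0.2888
lambda*||prox|| = 5.3462
Total = 5.635


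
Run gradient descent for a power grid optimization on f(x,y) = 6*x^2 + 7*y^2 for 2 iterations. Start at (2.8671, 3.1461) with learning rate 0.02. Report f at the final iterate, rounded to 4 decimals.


Gradient descent on f(x,y) = 6*x^2 + 7*y^2.
Starting point: (2.8671, 3.1461), alpha = 0.02
Step 1: grad_x = 2*6*2.8671 = 34.4052, grad_y = 2*7*3.1461 = 44.0454
  x_1 = 2.8671 - 0.02*34.4052 = 2.179
  y_1 = 3.1461 - 0.02*44.0454 = 2.2652
Step 2: grad_x = 2*6*2.179 = 26.148, grad_y = 2*7*2.2652 = 31.7127
  x_2 = 2.179 - 0.02*26.148 = 1.656
  y_2 = 2.2652 - 0.02*31.7127 = 1.6309
f(1.656, 1.6309) = 6*1.656^2 + 7*1.6309^2 = 35.0745


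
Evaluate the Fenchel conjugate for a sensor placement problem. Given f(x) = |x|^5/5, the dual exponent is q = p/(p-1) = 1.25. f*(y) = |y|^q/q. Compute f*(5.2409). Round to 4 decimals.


The conjugate exponent q satisfies 1/p + 1/q = 1.
p = 5, so q = 5/(5 - 1) = 1.25
|y|^q = 5.2409^1.25 = 7.9297
f*(5.2409) = 7.9297 / 1.25 = 6.3438


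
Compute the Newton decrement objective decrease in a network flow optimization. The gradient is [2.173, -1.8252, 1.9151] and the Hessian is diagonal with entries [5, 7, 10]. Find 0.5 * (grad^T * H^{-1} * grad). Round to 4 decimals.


Step 1: H is diagonal, so H^(-1) * g = [0.4346, -0.2607, 0.1915].
Step 2: g^T H^(-1) g = sum_i g_i^2 / H_ii
  = (2.173)^2/5 + (-1.8252)^2/7 + (1.9151)^2/10
  = 0.9444 + 0.4759 + 0.3668 = 1.7871
Step 3: Objective decrease = 0.5 * g^T H^(-1) g = 0.8935


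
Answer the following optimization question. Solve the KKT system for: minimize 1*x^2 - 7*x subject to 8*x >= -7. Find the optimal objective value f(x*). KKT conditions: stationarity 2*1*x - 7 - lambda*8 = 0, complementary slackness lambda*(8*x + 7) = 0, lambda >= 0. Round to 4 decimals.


Step 1: Try lambda = 0 (constraint inactive).
Stationarity: 2*1*x - 7 = 0
x* = 7/(2*1) = 3.5
Check constraint: 8*3.5 = 28.0 >= -7 -- satisfied.
Step 2: Compute optimal value.
f(x*) = 1*3.5^2 - 7*3.5 = -12.25


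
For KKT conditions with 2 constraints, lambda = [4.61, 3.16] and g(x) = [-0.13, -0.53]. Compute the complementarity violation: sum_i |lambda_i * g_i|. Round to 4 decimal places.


KKT complementary slackness check:
lambda_1 * g_1 = 4.61 * -0.13 = -0.5993
lambda_2 * g_2 = 3.16 * -0.53 = -1.6748
Total violation = 0.5993 + 1.6748 = 2.2741


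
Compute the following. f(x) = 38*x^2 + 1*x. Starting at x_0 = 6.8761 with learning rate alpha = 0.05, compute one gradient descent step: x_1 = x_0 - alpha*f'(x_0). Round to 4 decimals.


We compute the gradient at x_0 and apply the update.
f'(x) = 76*x + 1
f'(6.8761) = 76*6.8761 + 1 = 523.5836
x_1 = 6.8761 - 0.05*523.5836 = -19.3031


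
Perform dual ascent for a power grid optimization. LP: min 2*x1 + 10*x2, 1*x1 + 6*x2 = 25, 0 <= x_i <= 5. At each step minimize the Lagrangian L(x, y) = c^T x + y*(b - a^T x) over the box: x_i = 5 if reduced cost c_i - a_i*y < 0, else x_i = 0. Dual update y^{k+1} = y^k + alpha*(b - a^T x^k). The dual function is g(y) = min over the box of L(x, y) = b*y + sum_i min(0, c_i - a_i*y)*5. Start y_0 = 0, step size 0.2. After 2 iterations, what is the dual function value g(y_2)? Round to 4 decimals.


Dual ascent for LP: min 2*x1 + 10*x2, 1*x1 + 6*x2 = 25, 0 <= x_i <= 5
Step 1: y^k = 0.0, reduced costs: (2.0, 10.0)
  x^k = (0.0, 0.0), subgradient = b - a^T x = 25.0
  y^{k+1} = 0.0 + 0.2*25.0 = 5.0
Step 2: y^k = 5.0, reduced costs: (-3.0, -20.0)
  x^k = (5.0, 5.0), subgradient = b - a^T x = -10.0
  y^{k+1} = 5.0 + 0.2*-10.0 = 3.0
Dual objective at y_2 = 3.0: reduced costs (-1.0, -8.0), box minimizer x = (5.0, 5.0)
g(y_2) = b*y + (c1 - a1*y)*x1 + (c2 - a2*y)*x2 = 25*3.0 + (-1.0)*5.0 + (-8.0)*5.0 = 75.0 - 5.0 - 40.0 = 30.0
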